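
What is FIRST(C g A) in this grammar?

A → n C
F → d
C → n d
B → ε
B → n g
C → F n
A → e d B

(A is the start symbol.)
{ 'd', 'n' }

FIRST sets of the non-terminals involved (from the grammar, by fixed-point iteration):
  FIRST(C) = { 'd', 'n' }

To compute FIRST(C g A), process the symbols left to right:
Symbol C is a non-terminal. Add FIRST(C) \ {ε} = { 'd', 'n' }
C is not nullable (ε ∉ FIRST(C)), so stop here.
FIRST(C g A) = { 'd', 'n' }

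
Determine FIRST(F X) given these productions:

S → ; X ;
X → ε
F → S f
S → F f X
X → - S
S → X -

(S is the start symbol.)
{ '-', ';' }

FIRST sets of the non-terminals involved (from the grammar, by fixed-point iteration):
  FIRST(F) = { '-', ';' }

To compute FIRST(F X), process the symbols left to right:
Symbol F is a non-terminal. Add FIRST(F) \ {ε} = { '-', ';' }
F is not nullable (ε ∉ FIRST(F)), so stop here.
FIRST(F X) = { '-', ';' }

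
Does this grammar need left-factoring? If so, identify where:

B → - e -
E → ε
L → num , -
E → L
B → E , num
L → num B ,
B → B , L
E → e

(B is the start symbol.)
Yes, L has productions with common prefix 'num'

Left-factoring is needed when two productions for the same non-terminal
share a common prefix on the right-hand side.

Productions for B:
  B → - e -
  B → E , num
  B → B , L
Productions for E:
  E → ε
  E → L
  E → e
Productions for L:
  L → num , -
  L → num B ,

Found common prefix 'num' in productions for L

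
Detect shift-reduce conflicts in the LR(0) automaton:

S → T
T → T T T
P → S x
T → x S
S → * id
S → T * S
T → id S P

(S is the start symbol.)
Augment with S' → S and build the canonical LR(0) collection (I0 = CLOSURE({[S' → . S]}), then GOTO on every symbol after a dot until no new states appear). It has 16 states:
  I0: { [S → . * id], [S → . T * S], [S → . T], [S' → . S], [T → . T T T], [T → . id S P], [T → . x S] }  — shift
  I1: { [S → * . id] }  — shift
  I2: { [S' → S .] }  — accept
  I3: { [S → T . * S], [S → T .], [T → . T T T], [T → . id S P], [T → . x S], [T → T . T T] }  — shift, reduce
  I4: { [S → . * id], [S → . T * S], [S → . T], [T → . T T T], [T → . id S P], [T → . x S], [T → id . S P] }  — shift
  I5: { [S → . * id], [S → . T * S], [S → . T], [T → . T T T], [T → . id S P], [T → . x S], [T → x . S] }  — shift
  I6: { [T → x S .] }  — reduce
  I7: { [P → . S x], [S → . * id], [S → . T * S], [S → . T], [T → . T T T], [T → . id S P], [T → . x S], [T → id S . P] }  — shift
  I8: { [T → id S P .] }  — reduce
  I9: { [P → S . x] }  — shift
  I10: { [P → S x .] }  — reduce
  I11: { [S → . * id], [S → . T * S], [S → . T], [S → T * . S], [T → . T T T], [T → . id S P], [T → . x S] }  — shift
  I12: { [T → . T T T], [T → . id S P], [T → . x S], [T → T . T T], [T → T T . T] }  — shift
  I13: { [T → . T T T], [T → . id S P], [T → . x S], [T → T . T T], [T → T T . T], [T → T T T .] }  — shift, reduce
  I14: { [S → T * S .] }  — reduce
  I15: { [S → * id .] }  — reduce

I3 contains reduce item [S → T .] and shift items [S → T . * S], [T → . id S P], [T → . x S] — shift-reduce conflict.
I13 contains reduce item [T → T T T .] and shift items [T → . id S P], [T → . x S] — shift-reduce conflict.

Answer: Yes — I3: [S → T .] vs [S → T . * S]; I13: [T → T T T .] vs [T → . id S P]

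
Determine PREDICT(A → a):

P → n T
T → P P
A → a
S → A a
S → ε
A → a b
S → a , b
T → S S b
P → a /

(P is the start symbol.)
{ 'a' }

PREDICT(A → a) = (FIRST(RHS) \ {ε}) ∪ (FOLLOW(A) if ε ∈ FIRST(RHS), i.e. RHS ⇒* ε)
FIRST(a) = { 'a' }
ε ∉ FIRST(a), so FOLLOW(A) is not added.
PREDICT(A → a) = { 'a' }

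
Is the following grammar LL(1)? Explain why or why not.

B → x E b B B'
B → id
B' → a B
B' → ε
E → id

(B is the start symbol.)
No. Predict set conflict for B': { 'a' }

A grammar is LL(1) if for each non-terminal N with multiple productions, the predict sets of those productions are pairwise disjoint, where PREDICT(N → α) = (FIRST(α) \ {ε}) ∪ (FOLLOW(N) if α ⇒* ε).

Relevant sets:
  FOLLOW(B') = { $, 'a' }

For B:
  PREDICT(B → x E b B B') = { 'x' }
  PREDICT(B → id) = { 'id' }
For B':
  PREDICT(B' → a B) = { 'a' }
  PREDICT(B' → ε) = { $, 'a' }
E has a single production, so nothing to check there.

Conflict found: Predict set conflict for B': { 'a' }
The grammar is NOT LL(1).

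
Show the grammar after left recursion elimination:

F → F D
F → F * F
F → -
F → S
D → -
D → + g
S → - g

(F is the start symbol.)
F → - F'
F → S F'
F' → D F'
F' → * F F'
F' → ε
D → -
D → + g
S → - g

F is directly left-recursive. The standard transformation for
  A → A α₁ | ... | A α_m | β₁ | ... | β_n
is
  A  → β₁ A' | ... | β_n A'
  A' → α₁ A' | ... | α_m A' | ε

F → - becomes F → - F'
F → S becomes F → S F'
F → F D becomes F' → D F'
F → F * F becomes F' → * F F'
Add F' → ε

Productions for other non-terminals are unchanged:
  D → -
  D → + g
  S → - g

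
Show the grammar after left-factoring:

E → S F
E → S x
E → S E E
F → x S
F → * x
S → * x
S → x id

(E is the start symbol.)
Left-factoring transforms A → αβ₁ | αβ₂ into A → αA' and A' → β₁ | β₂
(α is the longest common prefix among the alternatives). Repeat until
no nonterminal has two alternatives with a common prefix.

Round 1: E has alternatives sharing prefix 'S'. Introduce E': E → S E'
  Add: E' → F
  Add: E' → x
  Add: E' → E E

No remaining common prefixes — done.

Resulting grammar:
E → S E'
E' → F
E' → x
E' → E E
F → x S
F → * x
S → * x
S → x id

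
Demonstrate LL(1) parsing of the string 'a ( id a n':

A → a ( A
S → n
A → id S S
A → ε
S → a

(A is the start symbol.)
Stack is shown with the top on the left.

Stack     Input         Action
------------------------------
A $       a ( id a n $  output A → a ( A
a ( A $   a ( id a n $  match 'a'
( A $     ( id a n $    match '('
A $       id a n $      output A → id S S
id S S $  id a n $      match 'id'
S S $     a n $         output S → a
a S $     a n $         match 'a'
S $       n $           output S → n
n $       n $           match 'n'
$         $             accept

The string is accepted.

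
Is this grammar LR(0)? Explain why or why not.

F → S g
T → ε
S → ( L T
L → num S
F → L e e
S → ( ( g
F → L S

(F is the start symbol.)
Augment with F' → F and build the canonical LR(0) collection (I0 = CLOSURE({[F' → . F]}), then GOTO on every symbol after a dot until no new states appear). It has 15 states:
  I0: { [F → . L S], [F → . L e e], [F → . S g], [F' → . F], [L → . num S], [S → . ( ( g], [S → . ( L T] }  — shift
  I1: { [L → . num S], [S → ( . ( g], [S → ( . L T] }  — shift
  I2: { [F' → F .] }  — accept
  I3: { [F → L . S], [F → L . e e], [S → . ( ( g], [S → . ( L T] }  — shift
  I4: { [F → S . g] }  — shift
  I5: { [L → num . S], [S → . ( ( g], [S → . ( L T] }  — shift
  I6: { [L → num S .] }  — reduce
  I7: { [F → S g .] }  — reduce
  I8: { [F → L S .] }  — reduce
  I9: { [F → L e . e] }  — shift
  I10: { [F → L e e .] }  — reduce
  I11: { [S → ( ( . g] }  — shift
  I12: { [S → ( L . T], [T → .] }  — reduce
  I13: { [S → ( L T .] }  — reduce
  I14: { [S → ( ( g .] }  — reduce

Every state is either a pure shift/goto state or contains exactly one complete item and nothing to shift — no conflicts. The grammar is LR(0).

Answer: Yes, the grammar is LR(0)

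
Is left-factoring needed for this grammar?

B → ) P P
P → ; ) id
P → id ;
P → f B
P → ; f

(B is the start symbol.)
Yes, P has productions with common prefix ';'

Left-factoring is needed when two productions for the same non-terminal
share a common prefix on the right-hand side.

Productions for P:
  P → ; ) id
  P → id ;
  P → f B
  P → ; f

Found common prefix ';' in productions for P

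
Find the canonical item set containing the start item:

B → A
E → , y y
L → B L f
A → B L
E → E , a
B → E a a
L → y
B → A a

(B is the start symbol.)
First, augment the grammar with B' → B
I₀ = CLOSURE({ [B' → . B] }):
  [B' → . B] has the dot before B: add [B → . A], [B → . E a a], [B → . A a]
  [B → . A] has the dot before A: add [A → . B L]
  [B → . E a a] has the dot before E: add [E → . , y y], [E → . E , a]
No further items can be added.

I₀ = { [A → . B L], [B → . A a], [B → . A], [B → . E a a], [B' → . B], [E → . , y y], [E → . E , a] }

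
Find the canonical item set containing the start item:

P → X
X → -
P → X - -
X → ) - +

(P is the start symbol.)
First, augment the grammar with P' → P
I₀ = CLOSURE({ [P' → . P] }):
  [P' → . P] has the dot before P: add [P → . X], [P → . X - -]
  [P → . X] has the dot before X: add [X → . -], [X → . ) - +]
No further items can be added.

I₀ = { [P → . X - -], [P → . X], [P' → . P], [X → . ) - +], [X → . -] }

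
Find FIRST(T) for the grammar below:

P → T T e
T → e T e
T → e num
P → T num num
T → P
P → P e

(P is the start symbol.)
To compute FIRST(T), examine every production with T on the left-hand side, reading each right-hand side left to right until a non-nullable symbol is reached.

FIRST sets of the other non-terminals involved (by the same procedure, iterated to a fixed point):
  FIRST(P) = { 'e' }

From T → e T e:
  - e is a terminal: add 'e' and stop
From T → e num:
  - e is a terminal: add 'e' and stop
From T → P:
  - P is a non-terminal: add FIRST(P) \ {ε} = { 'e' }
    P is not nullable, so stop

Collecting: FIRST(T) = { 'e' }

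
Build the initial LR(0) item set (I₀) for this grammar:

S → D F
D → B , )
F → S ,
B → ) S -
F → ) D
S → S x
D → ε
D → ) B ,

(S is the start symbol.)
First, augment the grammar with S' → S
I₀ = CLOSURE({ [S' → . S] }):
  [S' → . S] has the dot before S: add [S → . D F], [S → . S x]
  [S → . D F] has the dot before D: add [D → . B , )], [D → .], [D → . ) B ,]
  [D → . B , )] has the dot before B: add [B → . ) S -]
No further items can be added.

I₀ = { [B → . ) S -], [D → . ) B ,], [D → . B , )], [D → .], [S → . D F], [S → . S x], [S' → . S] }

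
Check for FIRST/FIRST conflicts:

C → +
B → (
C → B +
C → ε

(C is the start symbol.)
FIRST sets of the non-terminals at (or reachable through a nullable prefix from) the front of some alternative:
  FIRST(B) = { '(' }

Productions for C:
  C → +: FIRST = { '+' }
  C → B +: FIRST = { '(' }
  C → ε: FIRST = { ε }
B has only one production, so no FIRST/FIRST conflict is possible there.

All alternatives of each non-terminal have pairwise disjoint FIRST sets.

Answer: No FIRST/FIRST conflicts.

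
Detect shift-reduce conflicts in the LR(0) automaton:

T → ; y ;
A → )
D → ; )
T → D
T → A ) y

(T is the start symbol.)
No shift-reduce conflicts

Augment with T' → T and build the canonical LR(0) collection (I0 = CLOSURE({[T' → . T]}), then GOTO on every symbol after a dot until no new states appear). It has 11 states:
  I0: { [A → . )], [D → . ; )], [T → . ; y ;], [T → . A ) y], [T → . D], [T' → . T] }  — shift
  I1: { [A → ) .] }  — reduce
  I2: { [D → ; . )], [T → ; . y ;] }  — shift
  I3: { [T → A . ) y] }  — shift
  I4: { [T → D .] }  — reduce
  I5: { [T' → T .] }  — accept
  I6: { [T → A ) . y] }  — shift
  I7: { [T → A ) y .] }  — reduce
  I8: { [D → ; ) .] }  — reduce
  I9: { [T → ; y . ;] }  — shift
  I10: { [T → ; y ; .] }  — reduce

No state contains both a complete item and a shift item.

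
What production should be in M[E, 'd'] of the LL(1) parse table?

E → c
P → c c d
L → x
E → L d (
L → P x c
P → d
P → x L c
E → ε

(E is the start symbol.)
To find M[E, 'd'], we find productions for E where 'd' is in the predict set (PREDICT(N → α) = (FIRST(α) \ {ε}) ∪ (FOLLOW(N) if α ⇒* ε)).

Relevant sets:
  FIRST(L) = { 'c', 'd', 'x' }
  FOLLOW(E) = { $ }

E → c: PREDICT = { 'c' }
E → L d (: PREDICT = { 'c', 'd', 'x' }
  'd' is in predict set, so this production goes in M[E, 'd']
E → ε: PREDICT = { $ }

M[E, 'd'] = E → L d (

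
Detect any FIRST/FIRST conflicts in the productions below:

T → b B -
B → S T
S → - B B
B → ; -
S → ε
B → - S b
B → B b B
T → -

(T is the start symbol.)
A FIRST/FIRST conflict occurs when two productions N → α and N → β for the same non-terminal have FIRST(α) ∩ FIRST(β) ≠ ∅ (with ε ∈ FIRST of a nullable right-hand side, so two nullable alternatives also conflict).

FIRST sets of the non-terminals at (or reachable through a nullable prefix from) the front of some alternative:
  FIRST(S) = { '-', ε }
  FIRST(T) = { '-', 'b' }
  FIRST(B) = { '-', ';', 'b' }

Productions for T:
  T → b B -: FIRST = { 'b' }
  T → -: FIRST = { '-' }
Productions for B:
  B → S T: FIRST = { '-', 'b' }
  B → ; -: FIRST = { ';' }
  B → - S b: FIRST = { '-' }
  B → B b B: FIRST = { '-', ';', 'b' }
Productions for S:
  S → - B B: FIRST = { '-' }
  S → ε: FIRST = { ε }

Conflict for B: B → S T and B → - S b
  Overlap: { '-' }
Conflict for B: B → S T and B → B b B
  Overlap: { '-', 'b' }
Conflict for B: B → ; - and B → B b B
  Overlap: { ';' }
Conflict for B: B → - S b and B → B b B
  Overlap: { '-' }

Answer: Yes. B → S T / B → '-' S b on { '-' }; B → S T / B → B b B on { '-', 'b' }; B → ';' '-' / B → B b B on { ';' }; B → '-' S b / B → B b B on { '-' }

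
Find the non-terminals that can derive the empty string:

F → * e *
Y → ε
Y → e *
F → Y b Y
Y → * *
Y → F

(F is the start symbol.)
{ 'Y' }

A non-terminal is nullable if it can derive ε (the empty string): either it has an ε-production, or it has a production whose right-hand side consists entirely of nullable non-terminals.

ε-productions: Y → ε
So Y is immediately nullable.
No further non-terminal can be added: every production for the remaining non-terminals contains a terminal or a non-nullable non-terminal.
Nullable = { 'Y' }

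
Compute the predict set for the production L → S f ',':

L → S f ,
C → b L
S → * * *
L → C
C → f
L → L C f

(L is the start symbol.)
{ '*' }

PREDICT(L → S f ',') = (FIRST(RHS) \ {ε}) ∪ (FOLLOW(L) if ε ∈ FIRST(RHS), i.e. RHS ⇒* ε)
FIRST(S) = { '*' }
FIRST(S f ',') = { '*' }
ε ∉ FIRST(S f ','), so FOLLOW(L) is not added.
PREDICT(L → S f ',') = { '*' }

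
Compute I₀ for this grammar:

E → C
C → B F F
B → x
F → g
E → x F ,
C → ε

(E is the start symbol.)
{ [B → . x], [C → . B F F], [C → .], [E → . C], [E → . x F ,], [E' → . E] }

First, augment the grammar with E' → E
I₀ = CLOSURE({ [E' → . E] }):
  [E' → . E] has the dot before E: add [E → . C], [E → . x F ,]
  [E → . C] has the dot before C: add [C → . B F F], [C → .]
  [C → . B F F] has the dot before B: add [B → . x]
No further items can be added.

I₀ = { [B → . x], [C → . B F F], [C → .], [E → . C], [E → . x F ,], [E' → . E] }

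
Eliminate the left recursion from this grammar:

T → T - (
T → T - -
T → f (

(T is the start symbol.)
T is directly left-recursive. The standard transformation for
  A → A α₁ | ... | A α_m | β₁ | ... | β_n
is
  A  → β₁ A' | ... | β_n A'
  A' → α₁ A' | ... | α_m A' | ε

T → f ( becomes T → f ( T'
T → T - ( becomes T' → - ( T'
T → T - - becomes T' → - - T'
Add T' → ε

Resulting grammar:
T → f ( T'
T' → - ( T'
T' → - - T'
T' → ε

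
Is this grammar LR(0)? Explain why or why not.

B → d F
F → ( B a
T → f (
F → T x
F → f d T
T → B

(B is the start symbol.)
Yes, the grammar is LR(0)

Augment with B' → B and build the canonical LR(0) collection (I0 = CLOSURE({[B' → . B]}), then GOTO on every symbol after a dot until no new states appear). It has 15 states:
  I0: { [B → . d F], [B' → . B] }  — shift
  I1: { [B' → B .] }  — accept
  I2: { [B → . d F], [B → d . F], [F → . ( B a], [F → . T x], [F → . f d T], [T → . B], [T → . f (] }  — shift
  I3: { [B → . d F], [F → ( . B a] }  — shift
  I4: { [T → B .] }  — reduce
  I5: { [B → d F .] }  — reduce
  I6: { [F → T . x] }  — shift
  I7: { [F → f . d T], [T → f . (] }  — shift
  I8: { [T → f ( .] }  — reduce
  I9: { [B → . d F], [F → f d . T], [T → . B], [T → . f (] }  — shift
  I10: { [F → f d T .] }  — reduce
  I11: { [T → f . (] }  — shift
  I12: { [F → T x .] }  — reduce
  I13: { [F → ( B . a] }  — shift
  I14: { [F → ( B a .] }  — reduce

Every state is either a pure shift/goto state or contains exactly one complete item and nothing to shift — no conflicts. The grammar is LR(0).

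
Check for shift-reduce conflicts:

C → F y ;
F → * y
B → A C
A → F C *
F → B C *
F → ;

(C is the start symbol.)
No shift-reduce conflicts

A shift-reduce conflict occurs when an LR(0) state has both:
  - a complete (reduce) item [A → α .] (dot at the end), and
  - a shift item [B → β . c γ] (dot before a terminal).

Augment with C' → C and build the canonical LR(0) collection (I0 = CLOSURE({[C' → . C]}), then GOTO on every symbol after a dot until no new states appear). It has 15 states:
  I0: { [A → . F C *], [B → . A C], [C → . F y ;], [C' → . C], [F → . * y], [F → . ;], [F → . B C *] }  — shift
  I1: { [F → * . y] }  — shift
  I2: { [F → ; .] }  — reduce
  I3: { [A → . F C *], [B → . A C], [B → A . C], [C → . F y ;], [F → . * y], [F → . ;], [F → . B C *] }  — shift
  I4: { [A → . F C *], [B → . A C], [C → . F y ;], [F → . * y], [F → . ;], [F → . B C *], [F → B . C *] }  — shift
  I5: { [C' → C .] }  — accept
  I6: { [A → . F C *], [A → F . C *], [B → . A C], [C → . F y ;], [C → F . y ;], [F → . * y], [F → . ;], [F → . B C *] }  — shift
  I7: { [A → F C . *] }  — shift
  I8: { [C → F y . ;] }  — shift
  I9: { [C → F y ; .] }  — reduce
  I10: { [A → F C * .] }  — reduce
  I11: { [F → B C . *] }  — shift
  I12: { [F → B C * .] }  — reduce
  I13: { [B → A C .] }  — reduce
  I14: { [F → * y .] }  — reduce

No state contains both a complete item and a shift item.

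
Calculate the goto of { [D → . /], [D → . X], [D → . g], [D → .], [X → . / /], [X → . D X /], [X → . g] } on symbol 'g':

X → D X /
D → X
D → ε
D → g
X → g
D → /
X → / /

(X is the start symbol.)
{ [D → g .], [X → g .] }

GOTO(I, 'g') = CLOSURE({ [A → αX.β] : [A → α.Xβ] ∈ I, X = 'g' })

Items with dot before 'g', with the dot advanced:
  [D → . g] → [D → g .]
  [X → . g] → [X → g .]
Closure adds nothing (no advanced item has the dot before a non-terminal).

GOTO = { [D → g .], [X → g .] }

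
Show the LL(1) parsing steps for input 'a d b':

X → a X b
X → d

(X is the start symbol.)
Stack is shown with the top on the left.

Stack    Input    Action
------------------------
X $      a d b $  output X → a X b
a X b $  a d b $  match 'a'
X b $    d b $    output X → d
d b $    d b $    match 'd'
b $      b $      match 'b'
$        $        accept

The string is accepted.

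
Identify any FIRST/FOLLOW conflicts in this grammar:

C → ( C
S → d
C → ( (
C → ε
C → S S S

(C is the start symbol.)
No FIRST/FOLLOW conflicts.

A FIRST/FOLLOW conflict occurs when a non-terminal N has a nullable alternative N → β (β ⇒* ε) and another alternative N → α with FIRST(α) ∩ FOLLOW(N) ≠ ∅: on such a lookahead the parser cannot decide between expanding α and letting N vanish via β.

Nullable non-terminals: C.
FIRST sets used below: FIRST(S) = { 'd' }

C: nullable alternative(s) C → ε; FOLLOW(C) = { $ }
  C → ( C: FIRST \ {ε} = { '(' } — disjoint from FOLLOW(C)
  C → ( (: FIRST \ {ε} = { '(' } — disjoint from FOLLOW(C)
  C → ε: FIRST \ {ε} = { } — this is the only nullable alternative, skip
  C → S S S: FIRST \ {ε} = { 'd' } — disjoint from FOLLOW(C)

S has no nullable alternative, so no FIRST/FOLLOW check is needed there.

No FIRST/FOLLOW conflicts found.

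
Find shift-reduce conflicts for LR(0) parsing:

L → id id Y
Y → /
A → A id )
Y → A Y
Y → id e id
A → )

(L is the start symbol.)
Augment with L' → L and build the canonical LR(0) collection (I0 = CLOSURE({[L' → . L]}), then GOTO on every symbol after a dot until no new states appear). It has 14 states:
  I0: { [L → . id id Y], [L' → . L] }  — shift
  I1: { [L' → L .] }  — accept
  I2: { [L → id . id Y] }  — shift
  I3: { [A → . )], [A → . A id )], [L → id id . Y], [Y → . /], [Y → . A Y], [Y → . id e id] }  — shift
  I4: { [A → ) .] }  — reduce
  I5: { [Y → / .] }  — reduce
  I6: { [A → . )], [A → . A id )], [A → A . id )], [Y → . /], [Y → . A Y], [Y → . id e id], [Y → A . Y] }  — shift
  I7: { [L → id id Y .] }  — reduce
  I8: { [Y → id . e id] }  — shift
  I9: { [Y → id e . id] }  — shift
  I10: { [Y → id e id .] }  — reduce
  I11: { [Y → A Y .] }  — reduce
  I12: { [A → A id . )], [Y → id . e id] }  — shift
  I13: { [A → A id ) .] }  — reduce

No state contains both a complete item and a shift item.

Answer: No shift-reduce conflicts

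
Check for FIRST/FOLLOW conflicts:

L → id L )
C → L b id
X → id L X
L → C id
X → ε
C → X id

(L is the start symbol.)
Yes. X → id L X with FOLLOW(X) on { 'id' }

A FIRST/FOLLOW conflict occurs when a non-terminal N has a nullable alternative N → β (β ⇒* ε) and another alternative N → α with FIRST(α) ∩ FOLLOW(N) ≠ ∅: on such a lookahead the parser cannot decide between expanding α and letting N vanish via β.

Nullable non-terminals: X.

X: nullable alternative(s) X → ε; FOLLOW(X) = { 'id' }
  X → id L X: FIRST \ {ε} = { 'id' } — overlaps FOLLOW(X) on { 'id' }: CONFLICT
  X → ε: FIRST \ {ε} = { } — this is the only nullable alternative, skip

C, L have no nullable alternative, so no FIRST/FOLLOW check is needed there.

So the grammar has 1 FIRST/FOLLOW conflict (marked CONFLICT above).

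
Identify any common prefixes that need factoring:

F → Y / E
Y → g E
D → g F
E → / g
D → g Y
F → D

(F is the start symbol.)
Left-factoring is needed when two productions for the same non-terminal
share a common prefix on the right-hand side.

Productions for F:
  F → Y / E
  F → D
Productions for D:
  D → g F
  D → g Y

Found common prefix 'g' in productions for D

Answer: Yes, D has productions with common prefix 'g'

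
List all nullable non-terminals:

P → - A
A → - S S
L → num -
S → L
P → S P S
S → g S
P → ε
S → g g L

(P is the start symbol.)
{ 'P' }

A non-terminal is nullable if it can derive ε (the empty string): either it has an ε-production, or it has a production whose right-hand side consists entirely of nullable non-terminals.

ε-productions: P → ε
So P is immediately nullable.
No further non-terminal can be added: every production for the remaining non-terminals contains a terminal or a non-nullable non-terminal.
Nullable = { 'P' }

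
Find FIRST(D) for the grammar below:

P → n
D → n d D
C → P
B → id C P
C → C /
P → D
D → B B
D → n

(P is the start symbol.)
{ 'id', 'n' }

To compute FIRST(D), examine every production with D on the left-hand side, reading each right-hand side left to right until a non-nullable symbol is reached.

FIRST sets of the other non-terminals involved (by the same procedure, iterated to a fixed point):
  FIRST(B) = { 'id' }

From D → n d D:
  - n is a terminal: add 'n' and stop
From D → B B:
  - B is a non-terminal: add FIRST(B) \ {ε} = { 'id' }
    B is not nullable, so stop
From D → n:
  - n is a terminal: add 'n' and stop

Collecting: FIRST(D) = { 'id', 'n' }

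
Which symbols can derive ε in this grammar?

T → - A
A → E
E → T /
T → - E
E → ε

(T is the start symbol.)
{ 'A', 'E' }

A non-terminal is nullable if it can derive ε (the empty string): either it has an ε-production, or it has a production whose right-hand side consists entirely of nullable non-terminals.

ε-productions: E → ε
So E is immediately nullable.
A → E: every symbol on the right is nullable, so A is nullable too.
No further non-terminal can be added: every production for the remaining non-terminals contains a terminal or a non-nullable non-terminal.
Nullable = { 'A', 'E' }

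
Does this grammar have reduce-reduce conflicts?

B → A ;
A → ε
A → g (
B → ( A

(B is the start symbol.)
No reduce-reduce conflicts

A reduce-reduce conflict occurs when an LR(0) state has two complete items [A → α .] and [B → β .] — both call for a reduction, and with no lookahead the parser cannot choose between them.

Augment with B' → B and build the canonical LR(0) collection (I0 = CLOSURE({[B' → . B]}), then GOTO on every symbol after a dot until no new states appear). It has 8 states:
  I0: { [A → . g (], [A → .], [B → . ( A], [B → . A ;], [B' → . B] }  — shift, reduce
  I1: { [A → . g (], [A → .], [B → ( . A] }  — shift, reduce
  I2: { [B → A . ;] }  — shift
  I3: { [B' → B .] }  — accept
  I4: { [A → g . (] }  — shift
  I5: { [A → g ( .] }  — reduce
  I6: { [B → A ; .] }  — reduce
  I7: { [B → ( A .] }  — reduce

No state contains more than one complete item.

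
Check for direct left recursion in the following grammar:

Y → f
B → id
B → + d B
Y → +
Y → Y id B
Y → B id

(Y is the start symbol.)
Yes, Y is left-recursive

Direct left recursion occurs when N → N α for some non-terminal N (the right-hand side begins with the left-hand side itself).

Y → f: starts with f
B → id: starts with id
B → + d B: starts with '+'
Y → +: starts with '+'
Y → Y id B: LEFT RECURSIVE (starts with Y)
Y → B id: starts with B

The grammar has direct left recursion on: Y.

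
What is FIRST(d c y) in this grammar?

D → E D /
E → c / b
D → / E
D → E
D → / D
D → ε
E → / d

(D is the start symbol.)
{ 'd' }

To compute FIRST(d c y), process the symbols left to right:
Symbol d is a terminal. Add 'd' and stop.
FIRST(d c y) = { 'd' }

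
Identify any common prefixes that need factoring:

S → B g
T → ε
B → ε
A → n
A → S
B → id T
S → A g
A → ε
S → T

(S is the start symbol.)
Left-factoring is needed when two productions for the same non-terminal
share a common prefix on the right-hand side.

Productions for S:
  S → B g
  S → A g
  S → T
Productions for B:
  B → ε
  B → id T
Productions for A:
  A → n
  A → S
  A → ε

No common prefixes found.

Answer: No, left-factoring is not needed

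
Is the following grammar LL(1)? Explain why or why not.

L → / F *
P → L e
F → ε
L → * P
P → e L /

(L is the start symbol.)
A grammar is LL(1) if for each non-terminal N with multiple productions, the predict sets of those productions are pairwise disjoint, where PREDICT(N → α) = (FIRST(α) \ {ε}) ∪ (FOLLOW(N) if α ⇒* ε).

Relevant sets:
  FIRST(L) = { '*', '/' }

For L:
  PREDICT(L → '/' F '*') = { '/' }
  PREDICT(L → '*' P) = { '*' }
For P:
  PREDICT(P → L e) = { '*', '/' }
  PREDICT(P → e L '/') = { 'e' }
F has a single production, so nothing to check there.

All predict sets are disjoint. The grammar IS LL(1).

Answer: Yes, the grammar is LL(1).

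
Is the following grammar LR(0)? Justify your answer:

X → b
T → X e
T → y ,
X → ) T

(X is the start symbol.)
Yes, the grammar is LR(0)

A grammar is LR(0) if no state in the canonical LR(0) collection has:
  - both a shift item (dot before a terminal) and a complete item (shift-reduce conflict), or
  - two or more complete items (reduce-reduce conflict; the accept item [X' → X .] counts as a complete item here).

Augment with X' → X and build the canonical LR(0) collection (I0 = CLOSURE({[X' → . X]}), then GOTO on every symbol after a dot until no new states appear). It has 9 states:
  I0: { [X → . ) T], [X → . b], [X' → . X] }  — shift
  I1: { [T → . X e], [T → . y ,], [X → ) . T], [X → . ) T], [X → . b] }  — shift
  I2: { [X' → X .] }  — accept
  I3: { [X → b .] }  — reduce
  I4: { [X → ) T .] }  — reduce
  I5: { [T → X . e] }  — shift
  I6: { [T → y . ,] }  — shift
  I7: { [T → y , .] }  — reduce
  I8: { [T → X e .] }  — reduce

Every state is either a pure shift/goto state or contains exactly one complete item and nothing to shift — no conflicts. The grammar is LR(0).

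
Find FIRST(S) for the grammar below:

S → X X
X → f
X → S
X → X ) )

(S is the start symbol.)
{ 'f' }

FIRST sets of the other non-terminals involved (by the same procedure, iterated to a fixed point):
  FIRST(X) = { 'f' }

From S → X X:
  - X is a non-terminal: add FIRST(X) \ {ε} = { 'f' }
    X is not nullable, so stop

Collecting: FIRST(S) = { 'f' }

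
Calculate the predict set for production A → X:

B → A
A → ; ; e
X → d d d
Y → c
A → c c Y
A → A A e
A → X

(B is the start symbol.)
PREDICT(A → X) = (FIRST(RHS) \ {ε}) ∪ (FOLLOW(A) if ε ∈ FIRST(RHS), i.e. RHS ⇒* ε)
FIRST(X) = { 'd' }
FIRST(X) = { 'd' }
ε ∉ FIRST(X), so FOLLOW(A) is not added.
PREDICT(A → X) = { 'd' }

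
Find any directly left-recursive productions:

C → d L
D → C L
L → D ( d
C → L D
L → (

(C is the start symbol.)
No direct left recursion

Direct left recursion occurs when N → N α for some non-terminal N (the right-hand side begins with the left-hand side itself).

C → d L: starts with d
D → C L: starts with C
L → D ( d: starts with D
C → L D: starts with L
L → (: starts with '('

No direct left recursion found.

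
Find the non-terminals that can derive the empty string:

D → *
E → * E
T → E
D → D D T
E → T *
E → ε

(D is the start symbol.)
{ 'E', 'T' }

A non-terminal is nullable if it can derive ε (the empty string): either it has an ε-production, or it has a production whose right-hand side consists entirely of nullable non-terminals.

ε-productions: E → ε
So E is immediately nullable.
T → E: every symbol on the right is nullable, so T is nullable too.
No further non-terminal can be added: every production for the remaining non-terminals contains a terminal or a non-nullable non-terminal.
Nullable = { 'E', 'T' }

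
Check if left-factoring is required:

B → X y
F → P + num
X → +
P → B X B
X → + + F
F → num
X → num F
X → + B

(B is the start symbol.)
Left-factoring is needed when two productions for the same non-terminal
share a common prefix on the right-hand side.

Productions for F:
  F → P + num
  F → num
Productions for X:
  X → +
  X → + + F
  X → num F
  X → + B

Found common prefix '+' in productions for X

Answer: Yes, X has productions with common prefix '+'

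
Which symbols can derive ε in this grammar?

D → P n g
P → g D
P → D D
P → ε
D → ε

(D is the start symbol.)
{ 'D', 'P' }

ε-productions: P → ε, D → ε
So P, D are immediately nullable.
Every non-terminal is now nullable.
Nullable = { 'D', 'P' }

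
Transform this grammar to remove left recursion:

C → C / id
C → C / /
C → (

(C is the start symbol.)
C is directly left-recursive. The standard transformation for
  A → A α₁ | ... | A α_m | β₁ | ... | β_n
is
  A  → β₁ A' | ... | β_n A'
  A' → α₁ A' | ... | α_m A' | ε

C → ( becomes C → ( C'
C → C / id becomes C' → / id C'
C → C / / becomes C' → / / C'
Add C' → ε

Resulting grammar:
C → ( C'
C' → / id C'
C' → / / C'
C' → ε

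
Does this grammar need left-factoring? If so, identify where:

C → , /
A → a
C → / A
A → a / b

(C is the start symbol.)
Left-factoring is needed when two productions for the same non-terminal
share a common prefix on the right-hand side.

Productions for C:
  C → , /
  C → / A
Productions for A:
  A → a
  A → a / b

Found common prefix 'a' in productions for A

Answer: Yes, A has productions with common prefix 'a'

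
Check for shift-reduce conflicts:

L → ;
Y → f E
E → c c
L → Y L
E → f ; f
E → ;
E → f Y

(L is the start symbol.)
Augment with L' → L and build the canonical LR(0) collection (I0 = CLOSURE({[L' → . L]}), then GOTO on every symbol after a dot until no new states appear). It has 14 states:
  I0: { [L → . ;], [L → . Y L], [L' → . L], [Y → . f E] }  — shift
  I1: { [L → ; .] }  — reduce
  I2: { [L' → L .] }  — accept
  I3: { [L → . ;], [L → . Y L], [L → Y . L], [Y → . f E] }  — shift
  I4: { [E → . ;], [E → . c c], [E → . f ; f], [E → . f Y], [Y → f . E] }  — shift
  I5: { [E → ; .] }  — reduce
  I6: { [Y → f E .] }  — reduce
  I7: { [E → c . c] }  — shift
  I8: { [E → f . ; f], [E → f . Y], [Y → . f E] }  — shift
  I9: { [E → f ; . f] }  — shift
  I10: { [E → f Y .] }  — reduce
  I11: { [E → f ; f .] }  — reduce
  I12: { [E → c c .] }  — reduce
  I13: { [L → Y L .] }  — reduce

No state contains both a complete item and a shift item.

Answer: No shift-reduce conflicts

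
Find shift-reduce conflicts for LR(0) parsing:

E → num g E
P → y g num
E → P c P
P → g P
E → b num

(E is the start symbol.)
No shift-reduce conflicts

Augment with E' → E and build the canonical LR(0) collection (I0 = CLOSURE({[E' → . E]}), then GOTO on every symbol after a dot until no new states appear). It has 15 states:
  I0: { [E → . P c P], [E → . b num], [E → . num g E], [E' → . E], [P → . g P], [P → . y g num] }  — shift
  I1: { [E' → E .] }  — accept
  I2: { [E → P . c P] }  — shift
  I3: { [E → b . num] }  — shift
  I4: { [P → . g P], [P → . y g num], [P → g . P] }  — shift
  I5: { [E → num . g E] }  — shift
  I6: { [P → y . g num] }  — shift
  I7: { [P → y g . num] }  — shift
  I8: { [P → y g num .] }  — reduce
  I9: { [E → . P c P], [E → . b num], [E → . num g E], [E → num g . E], [P → . g P], [P → . y g num] }  — shift
  I10: { [E → num g E .] }  — reduce
  I11: { [P → g P .] }  — reduce
  I12: { [E → b num .] }  — reduce
  I13: { [E → P c . P], [P → . g P], [P → . y g num] }  — shift
  I14: { [E → P c P .] }  — reduce

No state contains both a complete item and a shift item.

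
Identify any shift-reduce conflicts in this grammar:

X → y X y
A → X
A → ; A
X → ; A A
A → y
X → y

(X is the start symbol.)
Augment with X' → X and build the canonical LR(0) collection (I0 = CLOSURE({[X' → . X]}), then GOTO on every symbol after a dot until no new states appear). It has 12 states:
  I0: { [X → . ; A A], [X → . y X y], [X → . y], [X' → . X] }  — shift
  I1: { [A → . ; A], [A → . X], [A → . y], [X → . ; A A], [X → . y X y], [X → . y], [X → ; . A A] }  — shift
  I2: { [X' → X .] }  — accept
  I3: { [X → . ; A A], [X → . y X y], [X → . y], [X → y . X y], [X → y .] }  — shift, reduce
  I4: { [X → y X . y] }  — shift
  I5: { [X → y X y .] }  — reduce
  I6: { [A → . ; A], [A → . X], [A → . y], [A → ; . A], [X → . ; A A], [X → . y X y], [X → . y], [X → ; . A A] }  — shift
  I7: { [A → . ; A], [A → . X], [A → . y], [X → . ; A A], [X → . y X y], [X → . y], [X → ; A . A] }  — shift
  I8: { [A → X .] }  — reduce
  I9: { [A → y .], [X → . ; A A], [X → . y X y], [X → . y], [X → y . X y], [X → y .] }  — shift, 2 reduces
  I10: { [X → ; A A .] }  — reduce
  I11: { [A → . ; A], [A → . X], [A → . y], [A → ; A .], [X → . ; A A], [X → . y X y], [X → . y], [X → ; A . A] }  — shift, reduce

I3 contains reduce item [X → y .] and shift items [X → . ; A A], [X → . y], [X → . y X y] — shift-reduce conflict.
I9 contains reduce items [A → y .], [X → y .] and shift items [X → . ; A A], [X → . y], [X → . y X y] — shift-reduce conflict.
I11 contains reduce item [A → ; A .] and shift items [A → . ; A], [A → . y], [X → . ; A A], [X → . y], [X → . y X y] — shift-reduce conflict.

Answer: Yes — I3: [X → y .] vs [X → . ; A A]; I9: [A → y .] vs [X → . ; A A]; I11: [A → ; A .] vs [A → . ; A]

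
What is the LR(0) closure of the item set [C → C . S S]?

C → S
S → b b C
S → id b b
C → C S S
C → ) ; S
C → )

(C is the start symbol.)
To compute CLOSURE, for each item [A → α.Bβ] where B is a non-terminal, add [B → .γ] for all productions B → γ; repeat for the newly added items until nothing changes.

Start with: [C → C . S S]
  [C → C . S S] has the dot before S: add [S → . b b C], [S → . id b b]
No further items can be added.

CLOSURE = { [C → C . S S], [S → . b b C], [S → . id b b] }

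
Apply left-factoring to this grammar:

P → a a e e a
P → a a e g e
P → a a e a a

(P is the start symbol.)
P → a a e P'
P' → e a
P' → g e
P' → a a

Left-factoring transforms A → αβ₁ | αβ₂ into A → αA' and A' → β₁ | β₂
(α is the longest common prefix among the alternatives). Repeat until
no nonterminal has two alternatives with a common prefix.

Round 1: P has alternatives sharing prefix 'a a e'. Introduce P': P → a a e P'
  Add: P' → e a
  Add: P' → g e
  Add: P' → a a

No remaining common prefixes — done.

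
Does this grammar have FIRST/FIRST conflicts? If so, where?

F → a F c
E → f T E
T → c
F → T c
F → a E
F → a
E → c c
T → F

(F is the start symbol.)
FIRST sets of the non-terminals at (or reachable through a nullable prefix from) the front of some alternative:
  FIRST(T) = { 'a', 'c' }
  FIRST(F) = { 'a', 'c' }

Productions for F:
  F → a F c: FIRST = { 'a' }
  F → T c: FIRST = { 'a', 'c' }
  F → a E: FIRST = { 'a' }
  F → a: FIRST = { 'a' }
Productions for E:
  E → f T E: FIRST = { 'f' }
  E → c c: FIRST = { 'c' }
Productions for T:
  T → c: FIRST = { 'c' }
  T → F: FIRST = { 'a', 'c' }

Conflict for F: F → a F c and F → T c
  Overlap: { 'a' }
Conflict for F: F → a F c and F → a E
  Overlap: { 'a' }
Conflict for F: F → a F c and F → a
  Overlap: { 'a' }
Conflict for F: F → T c and F → a E
  Overlap: { 'a' }
Conflict for F: F → T c and F → a
  Overlap: { 'a' }
Conflict for F: F → a E and F → a
  Overlap: { 'a' }
Conflict for T: T → c and T → F
  Overlap: { 'c' }

Answer: Yes. F → a F c / F → T c on { 'a' }; F → a F c / F → a E on { 'a' }; F → a F c / F → a on { 'a' }; F → T c / F → a E on { 'a' }; F → T c / F → a on { 'a' }; F → a E / F → a on { 'a' }; T → c / T → F on { 'c' }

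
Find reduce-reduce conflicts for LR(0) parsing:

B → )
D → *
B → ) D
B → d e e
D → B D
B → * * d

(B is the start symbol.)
No reduce-reduce conflicts

A reduce-reduce conflict occurs when an LR(0) state has two complete items [A → α .] and [B → β .] — both call for a reduction, and with no lookahead the parser cannot choose between them.

Augment with B' → B and build the canonical LR(0) collection (I0 = CLOSURE({[B' → . B]}), then GOTO on every symbol after a dot until no new states appear). It has 13 states:
  I0: { [B → . ) D], [B → . )], [B → . * * d], [B → . d e e], [B' → . B] }  — shift
  I1: { [B → ) . D], [B → ) .], [B → . ) D], [B → . )], [B → . * * d], [B → . d e e], [D → . *], [D → . B D] }  — shift, reduce
  I2: { [B → * . * d] }  — shift
  I3: { [B' → B .] }  — accept
  I4: { [B → d . e e] }  — shift
  I5: { [B → d e . e] }  — shift
  I6: { [B → d e e .] }  — reduce
  I7: { [B → * * . d] }  — shift
  I8: { [B → * * d .] }  — reduce
  I9: { [B → * . * d], [D → * .] }  — shift, reduce
  I10: { [B → . ) D], [B → . )], [B → . * * d], [B → . d e e], [D → . *], [D → . B D], [D → B . D] }  — shift
  I11: { [B → ) D .] }  — reduce
  I12: { [D → B D .] }  — reduce

No state contains more than one complete item.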